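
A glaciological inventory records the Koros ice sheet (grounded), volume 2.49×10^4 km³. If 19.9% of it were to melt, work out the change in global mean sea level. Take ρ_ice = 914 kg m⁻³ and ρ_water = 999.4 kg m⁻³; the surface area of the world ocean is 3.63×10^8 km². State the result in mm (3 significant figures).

Koros: 0.199 × 2.49×10^4 km³ × (914/999.4) = 4532 km³ of water.
Spread over 3.63×10^14 m² of ocean, Δh = 4.532×10^12 / 3.63×10^14 = 0.0125 m = 12.5 mm.

≈ 12.5 mm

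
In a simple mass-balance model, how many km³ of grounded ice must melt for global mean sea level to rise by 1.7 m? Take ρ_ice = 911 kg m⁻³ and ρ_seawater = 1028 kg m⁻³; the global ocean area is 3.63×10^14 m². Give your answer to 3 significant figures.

Required water volume = Δh × A = 1.7 m × 3.63×10^14 m² = 6.171×10^14 m³ = 6.171×10^5 km³.
Ice volume = water volume × ρ_w/ρ_ice = 6.171×10^5 × 1028/911 = 6.96×10^5 km³.

≈ 6.96×10^5 km³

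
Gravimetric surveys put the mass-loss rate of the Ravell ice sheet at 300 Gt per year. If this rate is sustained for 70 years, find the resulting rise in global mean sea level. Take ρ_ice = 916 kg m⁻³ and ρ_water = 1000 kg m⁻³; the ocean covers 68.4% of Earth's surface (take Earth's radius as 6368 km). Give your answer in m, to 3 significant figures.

Total mass lost = 300 Gt/yr × 70 yr = 2.100×10^4 Gt = 2.100×10^16 kg.
ρ_w = 1000 kg m⁻³, so water volume = 2.100×10^16 / 1000 = 2.100×10^13 m³.
Δh = 2.100×10^13 / 3.49×10^14 = 0.0602 m.

≈ 0.0602 m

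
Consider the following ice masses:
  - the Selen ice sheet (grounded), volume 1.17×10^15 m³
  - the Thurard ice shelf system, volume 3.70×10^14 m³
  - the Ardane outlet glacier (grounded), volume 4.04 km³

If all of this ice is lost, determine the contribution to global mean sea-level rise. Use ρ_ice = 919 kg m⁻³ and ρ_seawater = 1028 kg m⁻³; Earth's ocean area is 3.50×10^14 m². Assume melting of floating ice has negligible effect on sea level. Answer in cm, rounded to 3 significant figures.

Selen: 1.17×10^15 m³ × (919/1028) = 1.046×10^15 m³ of water.
The Thurard ice shelf system is floating and already displaces its own weight of water, so its melt adds essentially nothing to sea level.
Ardane: 4.04 km³ × (919/1028) = 3.612 km³ of water.
Total added water ≈ 1.046×10^15 m³ over 3.50×10^14 m² → Δh = 2.99 m = 299 cm.

≈ 299 cm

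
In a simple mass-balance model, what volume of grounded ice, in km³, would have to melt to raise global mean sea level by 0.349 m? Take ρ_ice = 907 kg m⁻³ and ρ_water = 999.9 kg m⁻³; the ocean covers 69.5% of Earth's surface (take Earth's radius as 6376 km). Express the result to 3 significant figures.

Required water volume = Δh × A = 0.349 m × 3.55×10^14 m² = 1.239×10^14 m³ = 1.239×10^5 km³.
Ice volume = water volume × ρ_w/ρ_ice = 1.239×10^5 × 999.9/907 = 1.37×10^5 km³.

≈ 1.37×10^5 km³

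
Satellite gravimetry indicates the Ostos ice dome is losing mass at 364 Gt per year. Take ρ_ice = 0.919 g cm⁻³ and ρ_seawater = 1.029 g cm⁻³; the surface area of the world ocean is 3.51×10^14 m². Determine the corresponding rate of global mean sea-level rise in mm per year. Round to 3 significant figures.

≈ 1.01 mm/yr

ρ_w = 1.029 g cm⁻³ = 1029 kg m⁻³. Annual water volume added = 364 Gt / ρ_w = 3.640×10^14 kg / 1029 kg m⁻³ = 3.537×10^11 m³.
Δh per year = 3.537×10^11 / 3.51×10^14 = 1.01×10^-3 m = 1.01 mm.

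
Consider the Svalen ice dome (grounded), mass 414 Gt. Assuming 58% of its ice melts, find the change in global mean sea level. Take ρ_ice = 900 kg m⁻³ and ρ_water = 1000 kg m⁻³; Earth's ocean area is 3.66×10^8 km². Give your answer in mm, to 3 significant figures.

Svalen: 0.58 × 414 Gt = 2.401×10^14 kg; dividing by ρ_w = 1000 kg m⁻³ gives 2.401×10^11 m³ of water.
Spread over 3.66×10^14 m² of ocean, Δh = 2.401×10^11 / 3.66×10^14 = 6.56×10^-4 m = 0.656 mm.

≈ 0.656 mm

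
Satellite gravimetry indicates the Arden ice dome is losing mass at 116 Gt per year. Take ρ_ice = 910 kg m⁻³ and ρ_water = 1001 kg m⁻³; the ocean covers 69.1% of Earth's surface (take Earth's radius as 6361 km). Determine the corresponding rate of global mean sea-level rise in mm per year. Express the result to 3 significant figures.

ρ_w = 1001 kg m⁻³. Annual water volume added = 116 Gt / ρ_w = 1.160×10^14 kg / 1001 kg m⁻³ = 1.159×10^11 m³.
Δh per year = 1.159×10^11 / 3.51×10^14 = 3.30×10^-4 m = 0.330 mm.

≈ 0.330 mm/yr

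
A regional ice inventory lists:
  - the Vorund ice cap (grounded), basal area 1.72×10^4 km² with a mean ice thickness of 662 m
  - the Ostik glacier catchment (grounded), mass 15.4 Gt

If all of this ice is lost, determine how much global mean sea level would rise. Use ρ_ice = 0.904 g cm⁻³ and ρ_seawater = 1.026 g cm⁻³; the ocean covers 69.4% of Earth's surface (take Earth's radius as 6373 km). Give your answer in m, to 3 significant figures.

≈ 0.0284 m

Vorund: ice volume = 1.72×10^4 km² × 662 m = 1.139×10^4 km³; 1.139×10^4 × (904/1026) = 1.003×10^4 km³ of water.
Ostik: 15.4 Gt = 1.540×10^13 kg; dividing by ρ_w = 1.026 g cm⁻³ = 1026 kg m⁻³ gives 1.501×10^10 m³ of water.
Total added water ≈ 1.005×10^13 m³ over 3.54×10^14 m² → Δh = 0.0284 m.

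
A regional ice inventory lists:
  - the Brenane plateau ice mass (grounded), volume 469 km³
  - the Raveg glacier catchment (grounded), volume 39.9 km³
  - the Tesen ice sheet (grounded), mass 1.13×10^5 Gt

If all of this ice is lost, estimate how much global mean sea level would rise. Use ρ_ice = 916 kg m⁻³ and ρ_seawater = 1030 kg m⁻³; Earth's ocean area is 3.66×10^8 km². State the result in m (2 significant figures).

Brenane: 469 km³ × (916/1030) = 417.1 km³ of water.
Raveg: 39.9 km³ × (916/1030) = 35.48 km³ of water.
Tesen: 1.13×10^5 Gt = 1.130×10^17 kg; dividing by ρ_w = 1030 kg m⁻³ gives 1.097×10^14 m³ of water.
Total added water ≈ 1.102×10^14 m³ over 3.66×10^14 m² → Δh = 0.301 m.

≈ 0.30 m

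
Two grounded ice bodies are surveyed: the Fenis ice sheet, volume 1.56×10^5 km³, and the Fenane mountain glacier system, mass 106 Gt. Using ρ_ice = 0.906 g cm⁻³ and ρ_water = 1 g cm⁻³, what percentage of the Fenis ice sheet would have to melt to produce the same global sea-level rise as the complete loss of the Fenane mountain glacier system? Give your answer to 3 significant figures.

Equal sea-level rise means equal mass of meltwater, i.e. equal mass of ice lost.
Ice mass of Fenane: 1.060×10^14 kg; ice mass of Fenis: 1.413×10^17 kg.
Fraction required = 1.060×10^14 / 1.413×10^17 = 7.50×10^-4 → 0.0750 %.

≈ 0.0750 %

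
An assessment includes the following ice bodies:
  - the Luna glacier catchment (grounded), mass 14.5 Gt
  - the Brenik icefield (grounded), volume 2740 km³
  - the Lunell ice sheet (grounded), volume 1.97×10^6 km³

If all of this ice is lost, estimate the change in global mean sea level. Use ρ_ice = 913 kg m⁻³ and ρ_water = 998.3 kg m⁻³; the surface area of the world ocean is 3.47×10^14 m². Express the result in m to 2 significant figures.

Luna: 14.5 Gt = 1.450×10^13 kg; dividing by ρ_w = 998.3 kg m⁻³ gives 1.452×10^10 m³ of water.
Brenik: 2740 km³ × (913/998.3) = 2506 km³ of water.
Lunell: 1.97×10^6 km³ × (913/998.3) = 1.802×10^6 km³ of water.
Total added water ≈ 1.804×10^15 m³ over 3.47×10^14 m² → Δh = 5.20 m.

≈ 5.2 m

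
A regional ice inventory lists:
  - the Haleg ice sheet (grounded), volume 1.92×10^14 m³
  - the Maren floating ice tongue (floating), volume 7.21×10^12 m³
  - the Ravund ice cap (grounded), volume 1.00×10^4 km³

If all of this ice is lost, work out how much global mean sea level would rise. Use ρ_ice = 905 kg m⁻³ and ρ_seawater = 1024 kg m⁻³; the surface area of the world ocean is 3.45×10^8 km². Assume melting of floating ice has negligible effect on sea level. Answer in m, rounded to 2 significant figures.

Haleg: 1.92×10^14 m³ × (905/1024) = 1.697×10^14 m³ of water.
The Maren floating ice tongue is floating and already displaces its own weight of water, so its melt adds essentially nothing to sea level.
Ravund: 1.00×10^4 km³ × (905/1024) = 8838 km³ of water.
Total added water ≈ 1.785×10^14 m³ over 3.45×10^14 m² → Δh = 0.517 m.

≈ 0.52 m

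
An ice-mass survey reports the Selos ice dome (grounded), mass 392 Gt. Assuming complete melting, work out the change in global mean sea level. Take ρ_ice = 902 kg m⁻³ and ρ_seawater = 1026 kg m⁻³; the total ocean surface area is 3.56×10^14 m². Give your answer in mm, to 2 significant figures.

Selos: 392 Gt = 3.920×10^14 kg; dividing by ρ_w = 1026 kg m⁻³ gives 3.821×10^11 m³ of water.
Spread over 3.56×10^14 m² of ocean, Δh = 3.821×10^11 / 3.56×10^14 = 1.07×10^-3 m = 1.1 mm.

≈ 1.1 mm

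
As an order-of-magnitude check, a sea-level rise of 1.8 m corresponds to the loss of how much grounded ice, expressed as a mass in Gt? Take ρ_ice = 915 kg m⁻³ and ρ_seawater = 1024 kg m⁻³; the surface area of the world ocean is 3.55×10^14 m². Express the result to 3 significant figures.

≈ 6.54×10^5 Gt

Required water volume = Δh × A = 1.8 m × 3.55×10^14 m² = 6.390×10^14 m³.
ρ_w = 1024 kg m⁻³, so the mass of water = 6.390×10^14 m³ × 1024 kg m⁻³ = 6.543×10^17 kg = 6.54×10^5 Gt (and the same mass of ice, by conservation).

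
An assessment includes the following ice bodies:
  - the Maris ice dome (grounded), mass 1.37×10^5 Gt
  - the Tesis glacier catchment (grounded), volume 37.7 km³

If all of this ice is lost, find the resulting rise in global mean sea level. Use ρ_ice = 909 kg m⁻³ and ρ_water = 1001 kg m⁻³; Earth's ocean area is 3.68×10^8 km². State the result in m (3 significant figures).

≈ 0.372 m

Maris: 1.37×10^5 Gt = 1.370×10^17 kg; dividing by ρ_w = 1001 kg m⁻³ gives 1.369×10^14 m³ of water.
Tesis: 37.7 km³ × (909/1001) = 34.24 km³ of water.
Total added water ≈ 1.369×10^14 m³ over 3.68×10^14 m² → Δh = 0.372 m.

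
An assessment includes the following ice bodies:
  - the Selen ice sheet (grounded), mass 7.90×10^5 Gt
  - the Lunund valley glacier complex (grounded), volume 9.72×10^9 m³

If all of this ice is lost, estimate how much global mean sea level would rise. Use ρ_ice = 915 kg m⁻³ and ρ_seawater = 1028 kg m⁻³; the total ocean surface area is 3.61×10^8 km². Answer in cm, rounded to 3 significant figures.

Selen: 7.90×10^5 Gt = 7.900×10^17 kg; dividing by ρ_w = 1028 kg m⁻³ gives 7.685×10^14 m³ of water.
Lunund: 9.72×10^9 m³ × (915/1028) = 8.652×10^9 m³ of water.
Total added water ≈ 7.685×10^14 m³ over 3.61×10^14 m² → Δh = 2.13 m = 213 cm.

≈ 213 cm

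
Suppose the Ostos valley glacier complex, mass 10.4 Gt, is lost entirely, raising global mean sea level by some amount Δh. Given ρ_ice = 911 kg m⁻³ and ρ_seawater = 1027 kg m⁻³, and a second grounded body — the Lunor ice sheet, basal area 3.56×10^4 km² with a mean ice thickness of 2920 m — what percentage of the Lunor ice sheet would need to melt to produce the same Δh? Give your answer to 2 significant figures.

≈ 0.011 %

Equal sea-level rise means equal mass of meltwater, i.e. equal mass of ice lost.
Ice mass of Ostos: 1.040×10^13 kg; ice mass of Lunor: 9.470×10^16 kg.
Fraction required = 1.040×10^13 / 9.470×10^16 = 1.10×10^-4 → 0.011 %.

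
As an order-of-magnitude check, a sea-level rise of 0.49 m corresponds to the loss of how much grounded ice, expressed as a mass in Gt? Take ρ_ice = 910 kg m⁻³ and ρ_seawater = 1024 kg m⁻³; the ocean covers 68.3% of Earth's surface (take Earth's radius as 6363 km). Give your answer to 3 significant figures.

Required water volume = Δh × A = 0.49 m × 3.47×10^14 m² = 1.703×10^14 m³.
ρ_w = 1024 kg m⁻³, so the mass of water = 1.703×10^14 m³ × 1024 kg m⁻³ = 1.744×10^17 kg = 1.74×10^5 Gt (and the same mass of ice, by conservation).

≈ 1.74×10^5 Gt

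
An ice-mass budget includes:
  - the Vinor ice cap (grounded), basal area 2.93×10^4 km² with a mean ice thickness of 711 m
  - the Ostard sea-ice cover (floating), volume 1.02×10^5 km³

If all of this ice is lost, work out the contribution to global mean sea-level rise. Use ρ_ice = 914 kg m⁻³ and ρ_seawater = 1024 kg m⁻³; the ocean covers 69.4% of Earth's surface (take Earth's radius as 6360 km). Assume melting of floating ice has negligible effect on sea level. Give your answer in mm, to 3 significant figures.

≈ 52.7 mm

Vinor: ice volume = 2.93×10^4 km² × 711 m = 2.083×10^4 km³; 2.083×10^4 × (914/1024) = 1.859×10^4 km³ of water.
The Ostard sea-ice cover is floating and already displaces its own weight of water, so its melt adds essentially nothing to sea level.
Total added water ≈ 1.859×10^13 m³ over 3.53×10^14 m² → Δh = 0.0527 m = 52.7 mm.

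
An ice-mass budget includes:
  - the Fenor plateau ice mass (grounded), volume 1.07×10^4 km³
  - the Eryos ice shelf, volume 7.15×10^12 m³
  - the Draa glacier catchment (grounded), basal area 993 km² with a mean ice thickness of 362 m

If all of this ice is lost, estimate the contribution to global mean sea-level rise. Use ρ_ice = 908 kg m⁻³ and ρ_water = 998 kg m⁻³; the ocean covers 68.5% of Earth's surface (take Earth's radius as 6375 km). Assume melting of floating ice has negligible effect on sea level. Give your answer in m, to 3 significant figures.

≈ 0.0288 m

Fenor: 1.07×10^4 km³ × (908/998) = 9735 km³ of water.
The Eryos ice shelf is floating and already displaces its own weight of water, so its melt adds essentially nothing to sea level.
Draa: ice volume = 993 km² × 362 m = 359.5 km³; 359.5 × (908/998) = 327.0 km³ of water.
Total added water ≈ 1.006×10^13 m³ over 3.50×10^14 m² → Δh = 0.0288 m.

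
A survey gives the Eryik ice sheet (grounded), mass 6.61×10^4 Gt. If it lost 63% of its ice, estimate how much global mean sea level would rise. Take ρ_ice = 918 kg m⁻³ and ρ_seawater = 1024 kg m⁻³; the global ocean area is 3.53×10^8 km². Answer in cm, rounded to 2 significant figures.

Eryik: 0.63 × 6.61×10^4 Gt = 4.164×10^16 kg; dividing by ρ_w = 1024 kg m⁻³ gives 4.067×10^13 m³ of water.
Spread over 3.53×10^14 m² of ocean, Δh = 4.067×10^13 / 3.53×10^14 = 0.115 m = 12 cm.

≈ 12 cm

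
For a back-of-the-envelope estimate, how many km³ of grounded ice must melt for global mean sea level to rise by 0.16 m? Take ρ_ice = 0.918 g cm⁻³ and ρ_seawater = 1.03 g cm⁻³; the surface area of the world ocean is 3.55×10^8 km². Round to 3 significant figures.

Required water volume = Δh × A = 0.16 m × 3.55×10^14 m² = 5.680×10^13 m³ = 5.680×10^4 km³.
Ice volume = water volume × ρ_w/ρ_ice = 5.680×10^4 × 1030/918 = 6.37×10^4 km³.

≈ 6.37×10^4 km³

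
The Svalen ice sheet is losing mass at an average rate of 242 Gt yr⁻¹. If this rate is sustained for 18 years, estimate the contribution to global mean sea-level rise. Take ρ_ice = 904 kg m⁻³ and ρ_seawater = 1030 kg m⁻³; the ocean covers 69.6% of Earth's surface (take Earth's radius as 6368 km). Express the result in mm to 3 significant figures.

≈ 11.9 mm

Total mass lost = 242 Gt/yr × 18 yr = 4356 Gt = 4.356×10^15 kg.
ρ_w = 1030 kg m⁻³, so water volume = 4.356×10^15 / 1030 = 4.229×10^12 m³.
Δh = 4.229×10^12 / 3.55×10^14 = 0.0119 m = 11.9 mm.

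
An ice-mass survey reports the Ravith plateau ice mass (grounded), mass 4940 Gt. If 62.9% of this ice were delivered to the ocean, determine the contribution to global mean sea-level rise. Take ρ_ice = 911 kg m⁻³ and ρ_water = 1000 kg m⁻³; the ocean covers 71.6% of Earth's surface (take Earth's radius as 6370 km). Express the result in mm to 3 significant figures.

Ravith: 0.629 × 4940 Gt = 3.107×10^15 kg; dividing by ρ_w = 1000 kg m⁻³ gives 3.107×10^12 m³ of water.
Spread over 3.65×10^14 m² of ocean, Δh = 3.107×10^12 / 3.65×10^14 = 8.51×10^-3 m = 8.51 mm.

≈ 8.51 mm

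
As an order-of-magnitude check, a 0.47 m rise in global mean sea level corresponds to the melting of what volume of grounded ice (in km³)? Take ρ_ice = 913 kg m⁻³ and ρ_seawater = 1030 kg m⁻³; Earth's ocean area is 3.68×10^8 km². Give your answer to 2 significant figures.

Required water volume = Δh × A = 0.47 m × 3.68×10^14 m² = 1.730×10^14 m³ = 1.730×10^5 km³.
Ice volume = water volume × ρ_w/ρ_ice = 1.730×10^5 × 1030/913 = 2.0×10^5 km³.

≈ 2.0×10^5 km³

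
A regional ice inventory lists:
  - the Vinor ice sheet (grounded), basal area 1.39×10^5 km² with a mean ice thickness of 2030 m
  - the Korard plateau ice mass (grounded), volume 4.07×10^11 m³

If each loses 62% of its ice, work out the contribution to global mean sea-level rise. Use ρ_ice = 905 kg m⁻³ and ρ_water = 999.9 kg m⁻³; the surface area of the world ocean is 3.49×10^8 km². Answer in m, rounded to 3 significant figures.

≈ 0.454 m

Vinor: ice volume = 1.39×10^5 km² × 2030 m = 2.822×10^5 km³; 0.62 × 2.822×10^5 × (905/999.9) = 1.583×10^5 km³ of water.
Korard: 0.62 × 4.07×10^11 m³ × (905/999.9) = 2.284×10^11 m³ of water.
Total added water ≈ 1.586×10^14 m³ over 3.49×10^14 m² → Δh = 0.454 m.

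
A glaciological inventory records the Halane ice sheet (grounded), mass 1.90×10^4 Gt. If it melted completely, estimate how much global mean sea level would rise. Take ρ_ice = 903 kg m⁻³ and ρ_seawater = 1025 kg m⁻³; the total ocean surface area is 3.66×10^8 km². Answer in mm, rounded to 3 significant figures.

Halane: 1.90×10^4 Gt = 1.900×10^16 kg; dividing by ρ_w = 1025 kg m⁻³ gives 1.854×10^13 m³ of water.
Spread over 3.66×10^14 m² of ocean, Δh = 1.854×10^13 / 3.66×10^14 = 0.0506 m = 50.6 mm.

≈ 50.6 mm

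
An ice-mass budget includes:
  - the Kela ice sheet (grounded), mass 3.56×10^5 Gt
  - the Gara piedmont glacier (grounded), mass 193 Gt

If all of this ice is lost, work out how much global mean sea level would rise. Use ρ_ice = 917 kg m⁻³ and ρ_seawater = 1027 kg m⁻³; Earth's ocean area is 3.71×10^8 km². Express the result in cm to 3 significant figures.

Kela: 3.56×10^5 Gt = 3.560×10^17 kg; dividing by ρ_w = 1027 kg m⁻³ gives 3.466×10^14 m³ of water.
Gara: 193 Gt = 1.930×10^14 kg; dividing by ρ_w = 1027 kg m⁻³ gives 1.879×10^11 m³ of water.
Total added water ≈ 3.468×10^14 m³ over 3.71×10^14 m² → Δh = 0.935 m = 93.5 cm.

≈ 93.5 cm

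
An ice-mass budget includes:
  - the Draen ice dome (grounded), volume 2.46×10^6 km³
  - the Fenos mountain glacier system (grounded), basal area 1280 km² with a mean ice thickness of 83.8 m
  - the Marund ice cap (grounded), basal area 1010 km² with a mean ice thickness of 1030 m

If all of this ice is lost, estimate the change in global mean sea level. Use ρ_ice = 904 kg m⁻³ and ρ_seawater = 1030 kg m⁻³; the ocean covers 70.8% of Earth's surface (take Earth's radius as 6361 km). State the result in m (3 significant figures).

≈ 6.00 m

Draen: 2.46×10^6 km³ × (904/1030) = 2.159×10^6 km³ of water.
Fenos: ice volume = 1280 km² × 83.8 m = 107.3 km³; 107.3 × (904/1030) = 94.14 km³ of water.
Marund: ice volume = 1010 km² × 1030 m = 1040 km³; 1040 × (904/1030) = 913.0 km³ of water.
Total added water ≈ 2.160×10^15 m³ over 3.60×10^14 m² → Δh = 6.00 m.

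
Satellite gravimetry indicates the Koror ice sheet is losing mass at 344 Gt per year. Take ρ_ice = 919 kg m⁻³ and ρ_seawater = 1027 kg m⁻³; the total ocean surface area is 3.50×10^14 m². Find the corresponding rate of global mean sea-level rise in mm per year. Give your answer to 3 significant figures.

ρ_w = 1027 kg m⁻³. Annual water volume added = 344 Gt / ρ_w = 3.440×10^14 kg / 1027 kg m⁻³ = 3.350×10^11 m³.
Δh per year = 3.350×10^11 / 3.50×10^14 = 9.57×10^-4 m = 0.957 mm.

≈ 0.957 mm/yr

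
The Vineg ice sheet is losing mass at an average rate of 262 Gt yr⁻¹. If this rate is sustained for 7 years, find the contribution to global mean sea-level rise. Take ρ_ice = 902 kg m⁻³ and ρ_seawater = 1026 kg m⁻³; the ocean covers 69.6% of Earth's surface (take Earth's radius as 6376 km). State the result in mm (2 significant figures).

Total mass lost = 262 Gt/yr × 7 yr = 1834 Gt = 1.834×10^15 kg.
ρ_w = 1026 kg m⁻³, so water volume = 1.834×10^15 / 1026 = 1.788×10^12 m³.
Δh = 1.788×10^12 / 3.56×10^14 = 5.03×10^-3 m = 5.0 mm.

≈ 5.0 mm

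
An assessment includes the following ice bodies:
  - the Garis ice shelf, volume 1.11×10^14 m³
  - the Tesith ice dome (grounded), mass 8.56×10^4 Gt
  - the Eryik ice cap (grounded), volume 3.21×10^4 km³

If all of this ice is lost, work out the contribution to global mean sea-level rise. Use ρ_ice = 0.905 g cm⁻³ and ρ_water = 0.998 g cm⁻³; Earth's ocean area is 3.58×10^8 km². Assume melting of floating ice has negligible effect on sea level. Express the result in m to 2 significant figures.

The Garis ice shelf is floating and already displaces its own weight of water, so its melt adds essentially nothing to sea level.
Tesith: 8.56×10^4 Gt = 8.560×10^16 kg; dividing by ρ_w = 0.998 g cm⁻³ = 998 kg m⁻³ gives 8.577×10^13 m³ of water.
Eryik: 3.21×10^4 km³ × (905/998) = 2.911×10^4 km³ of water.
Total added water ≈ 1.149×10^14 m³ over 3.58×10^14 m² → Δh = 0.321 m.

≈ 0.32 m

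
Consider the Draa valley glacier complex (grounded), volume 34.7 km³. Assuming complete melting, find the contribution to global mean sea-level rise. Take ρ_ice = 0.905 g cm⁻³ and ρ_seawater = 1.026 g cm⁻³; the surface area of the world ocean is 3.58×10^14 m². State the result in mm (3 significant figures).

Draa: 34.7 km³ × (905/1026) = 30.61 km³ of water.
Spread over 3.58×10^14 m² of ocean, Δh = 3.061×10^10 / 3.58×10^14 = 8.55×10^-5 m = 0.0855 mm.

≈ 0.0855 mm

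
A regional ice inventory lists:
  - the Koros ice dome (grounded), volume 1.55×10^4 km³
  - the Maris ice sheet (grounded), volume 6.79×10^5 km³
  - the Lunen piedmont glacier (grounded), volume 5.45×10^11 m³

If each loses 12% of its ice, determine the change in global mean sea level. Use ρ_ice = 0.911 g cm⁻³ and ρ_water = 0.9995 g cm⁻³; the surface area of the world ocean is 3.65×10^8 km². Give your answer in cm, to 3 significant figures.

Koros: 0.12 × 1.55×10^4 km³ × (911/999.5) = 1695 km³ of water.
Maris: 0.12 × 6.79×10^5 km³ × (911/999.5) = 7.427×10^4 km³ of water.
Lunen: 0.12 × 5.45×10^11 m³ × (911/999.5) = 5.961×10^10 m³ of water.
Total added water ≈ 7.602×10^13 m³ over 3.65×10^14 m² → Δh = 0.208 m = 20.8 cm.

≈ 20.8 cm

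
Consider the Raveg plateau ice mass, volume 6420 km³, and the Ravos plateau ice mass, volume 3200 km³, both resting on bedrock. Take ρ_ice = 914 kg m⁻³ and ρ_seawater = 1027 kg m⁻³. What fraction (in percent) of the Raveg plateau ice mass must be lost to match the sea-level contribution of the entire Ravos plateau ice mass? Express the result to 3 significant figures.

≈ 49.8 %

Equal sea-level rise means equal mass of meltwater, i.e. equal mass of ice lost.
Ice mass of Ravos: 2.925×10^15 kg; ice mass of Raveg: 5.868×10^15 kg.
Fraction required = 2.925×10^15 / 5.868×10^15 = 0.498 → 49.8 %.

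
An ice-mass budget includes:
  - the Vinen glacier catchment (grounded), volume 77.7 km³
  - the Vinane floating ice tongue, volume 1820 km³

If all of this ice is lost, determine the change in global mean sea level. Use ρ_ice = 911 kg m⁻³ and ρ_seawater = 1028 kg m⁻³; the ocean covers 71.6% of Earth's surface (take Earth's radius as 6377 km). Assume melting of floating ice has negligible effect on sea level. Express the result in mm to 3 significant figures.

Vinen: 77.7 km³ × (911/1028) = 68.86 km³ of water.
The Vinane floating ice tongue is floating and already displaces its own weight of water, so its melt adds essentially nothing to sea level.
Total added water ≈ 6.886×10^10 m³ over 3.66×10^14 m² → Δh = 1.88×10^-4 m = 0.188 mm.

≈ 0.188 mm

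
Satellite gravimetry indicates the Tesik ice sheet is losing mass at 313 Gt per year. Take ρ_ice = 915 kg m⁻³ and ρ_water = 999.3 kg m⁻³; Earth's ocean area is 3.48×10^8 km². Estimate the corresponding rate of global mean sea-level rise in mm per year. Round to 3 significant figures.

ρ_w = 999.3 kg m⁻³. Annual water volume added = 313 Gt / ρ_w = 3.130×10^14 kg / 999.3 kg m⁻³ = 3.132×10^11 m³.
Δh per year = 3.132×10^11 / 3.48×10^14 = 9.00×10^-4 m = 0.900 mm.

≈ 0.900 mm/yr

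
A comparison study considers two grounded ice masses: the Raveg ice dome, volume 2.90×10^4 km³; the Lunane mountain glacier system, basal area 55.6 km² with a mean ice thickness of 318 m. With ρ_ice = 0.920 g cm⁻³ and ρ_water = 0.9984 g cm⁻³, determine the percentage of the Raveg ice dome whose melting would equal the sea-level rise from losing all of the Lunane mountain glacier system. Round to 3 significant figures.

Equal sea-level rise means equal mass of meltwater, i.e. equal mass of ice lost.
Ice mass of Lunane: 1.627×10^13 kg; ice mass of Raveg: 2.668×10^16 kg.
Fraction required = 1.627×10^13 / 2.668×10^16 = 6.10×10^-4 → 0.0610 %.

≈ 0.0610 %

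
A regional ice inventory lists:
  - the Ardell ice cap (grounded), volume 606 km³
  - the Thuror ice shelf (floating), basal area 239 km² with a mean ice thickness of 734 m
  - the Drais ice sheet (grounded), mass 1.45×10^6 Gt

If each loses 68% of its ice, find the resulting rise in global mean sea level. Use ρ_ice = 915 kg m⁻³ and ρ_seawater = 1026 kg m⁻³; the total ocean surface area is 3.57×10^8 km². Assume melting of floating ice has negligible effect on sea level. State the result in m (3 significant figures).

Ardell: 0.68 × 606 km³ × (915/1026) = 367.5 km³ of water.
The Thuror ice shelf is floating and already displaces its own weight of water, so its melt adds essentially nothing to sea level.
Drais: 0.68 × 1.45×10^6 Gt = 9.860×10^17 kg; dividing by ρ_w = 1026 kg m⁻³ gives 9.610×10^14 m³ of water.
Total added water ≈ 9.614×10^14 m³ over 3.57×10^14 m² → Δh = 2.69 m.

≈ 2.69 m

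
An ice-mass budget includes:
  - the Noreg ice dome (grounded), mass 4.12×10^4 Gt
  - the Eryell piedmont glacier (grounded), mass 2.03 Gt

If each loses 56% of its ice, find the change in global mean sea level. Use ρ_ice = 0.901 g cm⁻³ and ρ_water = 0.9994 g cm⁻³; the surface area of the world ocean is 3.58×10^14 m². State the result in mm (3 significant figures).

≈ 64.5 mm

Noreg: 0.56 × 4.12×10^4 Gt = 2.307×10^16 kg; dividing by ρ_w = 0.9994 g cm⁻³ = 999.4 kg m⁻³ gives 2.309×10^13 m³ of water.
Eryell: 0.56 × 2.03 Gt = 1.137×10^12 kg; dividing by ρ_w = 999.4 kg m⁻³ gives 1.137×10^9 m³ of water.
Total added water ≈ 2.309×10^13 m³ over 3.58×10^14 m² → Δh = 0.0645 m = 64.5 mm.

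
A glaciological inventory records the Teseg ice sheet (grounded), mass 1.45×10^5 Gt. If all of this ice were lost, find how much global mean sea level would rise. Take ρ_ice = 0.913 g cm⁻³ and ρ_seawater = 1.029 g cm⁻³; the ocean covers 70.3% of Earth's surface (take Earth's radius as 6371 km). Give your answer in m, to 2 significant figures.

≈ 0.39 m

Teseg: 1.45×10^5 Gt = 1.450×10^17 kg; dividing by ρ_w = 1.029 g cm⁻³ = 1029 kg m⁻³ gives 1.409×10^14 m³ of water.
Spread over 3.59×10^14 m² of ocean, Δh = 1.409×10^14 / 3.59×10^14 = 0.393 m.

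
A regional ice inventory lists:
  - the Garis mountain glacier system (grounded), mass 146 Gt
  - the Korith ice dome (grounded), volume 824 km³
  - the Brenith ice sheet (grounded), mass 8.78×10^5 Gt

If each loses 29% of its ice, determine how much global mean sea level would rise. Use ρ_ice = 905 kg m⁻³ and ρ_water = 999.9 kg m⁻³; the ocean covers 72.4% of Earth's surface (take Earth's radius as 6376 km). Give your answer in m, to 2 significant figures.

≈ 0.69 m

Garis: 0.29 × 146 Gt = 4.234×10^13 kg; dividing by ρ_w = 999.9 kg m⁻³ gives 4.234×10^10 m³ of water.
Korith: 0.29 × 824 km³ × (905/999.9) = 216.3 km³ of water.
Brenith: 0.29 × 8.78×10^5 Gt = 2.546×10^17 kg; dividing by ρ_w = 999.9 kg m⁻³ gives 2.546×10^14 m³ of water.
Total added water ≈ 2.549×10^14 m³ over 3.70×10^14 m² → Δh = 0.689 m.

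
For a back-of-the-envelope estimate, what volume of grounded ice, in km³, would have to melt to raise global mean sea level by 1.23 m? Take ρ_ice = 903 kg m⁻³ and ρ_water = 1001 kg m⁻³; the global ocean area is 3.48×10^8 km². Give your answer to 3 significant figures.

Required water volume = Δh × A = 1.23 m × 3.48×10^14 m² = 4.280×10^14 m³ = 4.280×10^5 km³.
Ice volume = water volume × ρ_w/ρ_ice = 4.280×10^5 × 1001/903 = 4.74×10^5 km³.

≈ 4.74×10^5 km³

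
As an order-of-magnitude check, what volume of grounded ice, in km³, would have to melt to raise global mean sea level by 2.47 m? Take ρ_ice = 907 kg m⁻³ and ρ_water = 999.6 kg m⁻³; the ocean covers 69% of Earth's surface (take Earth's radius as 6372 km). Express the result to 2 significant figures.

≈ 9.6×10^5 km³

Required water volume = Δh × A = 2.47 m × 3.52×10^14 m² = 8.696×10^14 m³ = 8.696×10^5 km³.
Ice volume = water volume × ρ_w/ρ_ice = 8.696×10^5 × 999.6/907 = 9.6×10^5 km³.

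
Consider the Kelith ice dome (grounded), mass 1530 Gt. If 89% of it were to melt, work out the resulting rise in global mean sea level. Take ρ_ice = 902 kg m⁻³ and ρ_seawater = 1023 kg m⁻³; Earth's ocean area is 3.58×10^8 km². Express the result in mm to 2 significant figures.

Kelith: 0.89 × 1530 Gt = 1.362×10^15 kg; dividing by ρ_w = 1023 kg m⁻³ gives 1.331×10^12 m³ of water.
Spread over 3.58×10^14 m² of ocean, Δh = 1.331×10^12 / 3.58×10^14 = 3.72×10^-3 m = 3.7 mm.

≈ 3.7 mm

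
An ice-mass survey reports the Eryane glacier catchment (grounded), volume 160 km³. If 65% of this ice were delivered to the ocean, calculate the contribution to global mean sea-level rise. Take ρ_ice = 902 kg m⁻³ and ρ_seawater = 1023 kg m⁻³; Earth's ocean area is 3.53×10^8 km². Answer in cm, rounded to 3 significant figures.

≈ 0.0260 cm

Eryane: 0.65 × 160 km³ × (902/1023) = 91.70 km³ of water.
Spread over 3.53×10^14 m² of ocean, Δh = 9.170×10^10 / 3.53×10^14 = 2.60×10^-4 m = 0.0260 cm.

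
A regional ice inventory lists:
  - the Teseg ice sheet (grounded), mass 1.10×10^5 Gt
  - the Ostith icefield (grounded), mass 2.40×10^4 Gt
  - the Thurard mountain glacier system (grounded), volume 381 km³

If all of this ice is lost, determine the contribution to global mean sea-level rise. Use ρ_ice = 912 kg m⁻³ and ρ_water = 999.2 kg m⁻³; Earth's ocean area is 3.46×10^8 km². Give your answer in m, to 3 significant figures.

Teseg: 1.10×10^5 Gt = 1.100×10^17 kg; dividing by ρ_w = 999.2 kg m⁻³ gives 1.101×10^14 m³ of water.
Ostith: 2.40×10^4 Gt = 2.400×10^16 kg; dividing by ρ_w = 999.2 kg m⁻³ gives 2.402×10^13 m³ of water.
Thurard: 381 km³ × (912/999.2) = 347.8 km³ of water.
Total added water ≈ 1.345×10^14 m³ over 3.46×10^14 m² → Δh = 0.389 m.

≈ 0.389 m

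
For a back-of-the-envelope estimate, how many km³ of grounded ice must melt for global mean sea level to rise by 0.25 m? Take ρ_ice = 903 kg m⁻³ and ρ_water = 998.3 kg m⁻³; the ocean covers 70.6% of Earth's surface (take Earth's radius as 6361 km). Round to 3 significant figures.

Required water volume = Δh × A = 0.25 m × 3.59×10^14 m² = 8.974×10^13 m³ = 8.974×10^4 km³.
Ice volume = water volume × ρ_w/ρ_ice = 8.974×10^4 × 998.3/903 = 9.92×10^4 km³.

≈ 9.92×10^4 km³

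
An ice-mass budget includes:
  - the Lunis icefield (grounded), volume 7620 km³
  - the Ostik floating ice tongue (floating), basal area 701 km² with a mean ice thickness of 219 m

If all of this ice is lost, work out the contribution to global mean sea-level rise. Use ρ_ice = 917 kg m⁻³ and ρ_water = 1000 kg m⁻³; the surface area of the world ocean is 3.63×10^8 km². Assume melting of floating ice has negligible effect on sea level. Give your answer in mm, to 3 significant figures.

≈ 19.2 mm

Lunis: 7620 km³ × (917/1000) = 6988 km³ of water.
The Ostik floating ice tongue is floating and already displaces its own weight of water, so its melt adds essentially nothing to sea level.
Total added water ≈ 6.988×10^12 m³ over 3.63×10^14 m² → Δh = 0.0192 m = 19.2 mm.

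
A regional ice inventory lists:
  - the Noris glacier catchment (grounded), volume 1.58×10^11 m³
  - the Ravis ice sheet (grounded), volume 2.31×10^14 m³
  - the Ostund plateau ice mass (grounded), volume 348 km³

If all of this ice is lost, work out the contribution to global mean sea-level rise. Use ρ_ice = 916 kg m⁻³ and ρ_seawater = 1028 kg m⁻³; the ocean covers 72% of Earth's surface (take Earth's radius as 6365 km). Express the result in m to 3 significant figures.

≈ 0.563 m

Noris: 1.58×10^11 m³ × (916/1028) = 1.408×10^11 m³ of water.
Ravis: 2.31×10^14 m³ × (916/1028) = 2.058×10^14 m³ of water.
Ostund: 348 km³ × (916/1028) = 310.1 km³ of water.
Total added water ≈ 2.063×10^14 m³ over 3.67×10^14 m² → Δh = 0.563 m.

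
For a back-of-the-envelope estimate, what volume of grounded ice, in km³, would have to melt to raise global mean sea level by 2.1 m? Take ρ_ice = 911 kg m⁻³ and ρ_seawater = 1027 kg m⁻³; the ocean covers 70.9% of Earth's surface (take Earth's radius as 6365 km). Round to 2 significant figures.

≈ 8.5×10^5 km³

Required water volume = Δh × A = 2.1 m × 3.61×10^14 m² = 7.580×10^14 m³ = 7.580×10^5 km³.
Ice volume = water volume × ρ_w/ρ_ice = 7.580×10^5 × 1027/911 = 8.5×10^5 km³.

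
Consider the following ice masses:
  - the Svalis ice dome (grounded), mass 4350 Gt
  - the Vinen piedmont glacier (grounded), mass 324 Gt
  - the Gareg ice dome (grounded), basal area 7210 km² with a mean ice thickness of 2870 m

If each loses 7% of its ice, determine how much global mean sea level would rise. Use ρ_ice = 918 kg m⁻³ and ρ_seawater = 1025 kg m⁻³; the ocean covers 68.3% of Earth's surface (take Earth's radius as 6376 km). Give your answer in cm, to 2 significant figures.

≈ 0.46 cm

Svalis: 0.07 × 4350 Gt = 3.045×10^14 kg; dividing by ρ_w = 1025 kg m⁻³ gives 2.971×10^11 m³ of water.
Vinen: 0.07 × 324 Gt = 2.268×10^13 kg; dividing by ρ_w = 1025 kg m⁻³ gives 2.213×10^10 m³ of water.
Gareg: ice volume = 7210 km² × 2870 m = 2.069×10^4 km³; 0.07 × 2.069×10^4 × (918/1025) = 1297 km³ of water.
Total added water ≈ 1.616×10^12 m³ over 3.49×10^14 m² → Δh = 4.63×10^-3 m = 0.46 cm.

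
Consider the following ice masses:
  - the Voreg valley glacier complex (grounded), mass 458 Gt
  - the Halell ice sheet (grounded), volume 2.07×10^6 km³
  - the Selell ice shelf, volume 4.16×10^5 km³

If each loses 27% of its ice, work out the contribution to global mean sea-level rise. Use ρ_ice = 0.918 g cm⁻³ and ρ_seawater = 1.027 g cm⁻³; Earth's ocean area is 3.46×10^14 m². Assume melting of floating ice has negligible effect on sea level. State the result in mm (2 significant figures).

≈ 1400 mm

Voreg: 0.27 × 458 Gt = 1.237×10^14 kg; dividing by ρ_w = 1.027 g cm⁻³ = 1027 kg m⁻³ gives 1.204×10^11 m³ of water.
Halell: 0.27 × 2.07×10^6 km³ × (918/1027) = 4.996×10^5 km³ of water.
The Selell ice shelf is floating and already displaces its own weight of water, so its melt adds essentially nothing to sea level.
Total added water ≈ 4.997×10^14 m³ over 3.46×10^14 m² → Δh = 1.44 m = 1400 mm.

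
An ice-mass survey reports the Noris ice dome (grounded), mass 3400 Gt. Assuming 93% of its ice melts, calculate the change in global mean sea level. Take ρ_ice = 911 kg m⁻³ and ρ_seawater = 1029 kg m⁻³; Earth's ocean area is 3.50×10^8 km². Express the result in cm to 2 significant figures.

≈ 0.88 cm

Noris: 0.93 × 3400 Gt = 3.162×10^15 kg; dividing by ρ_w = 1029 kg m⁻³ gives 3.073×10^12 m³ of water.
Spread over 3.50×10^14 m² of ocean, Δh = 3.073×10^12 / 3.50×10^14 = 8.78×10^-3 m = 0.88 cm.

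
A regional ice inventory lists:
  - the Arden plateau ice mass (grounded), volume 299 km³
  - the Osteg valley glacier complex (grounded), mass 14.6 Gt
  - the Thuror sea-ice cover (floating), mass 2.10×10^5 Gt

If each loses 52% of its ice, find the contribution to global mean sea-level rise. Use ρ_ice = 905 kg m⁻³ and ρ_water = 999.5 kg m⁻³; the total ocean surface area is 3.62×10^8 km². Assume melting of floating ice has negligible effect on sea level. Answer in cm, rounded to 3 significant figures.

Arden: 0.52 × 299 km³ × (905/999.5) = 140.8 km³ of water.
Osteg: 0.52 × 14.6 Gt = 7.592×10^12 kg; dividing by ρ_w = 999.5 kg m⁻³ gives 7.596×10^9 m³ of water.
The Thuror sea-ice cover is floating and already displaces its own weight of water, so its melt adds essentially nothing to sea level.
Total added water ≈ 1.484×10^11 m³ over 3.62×10^14 m² → Δh = 4.10×10^-4 m = 0.0410 cm.

≈ 0.0410 cm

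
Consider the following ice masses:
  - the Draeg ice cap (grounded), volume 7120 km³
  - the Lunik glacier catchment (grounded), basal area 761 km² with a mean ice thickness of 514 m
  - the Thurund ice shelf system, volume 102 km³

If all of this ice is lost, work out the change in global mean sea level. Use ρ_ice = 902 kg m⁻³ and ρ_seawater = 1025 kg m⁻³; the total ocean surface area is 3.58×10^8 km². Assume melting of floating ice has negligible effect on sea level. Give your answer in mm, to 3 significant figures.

Draeg: 7120 km³ × (902/1025) = 6266 km³ of water.
Lunik: ice volume = 761 km² × 514 m = 391.2 km³; 391.2 × (902/1025) = 344.2 km³ of water.
The Thurund ice shelf system is floating and already displaces its own weight of water, so its melt adds essentially nothing to sea level.
Total added water ≈ 6.610×10^12 m³ over 3.58×10^14 m² → Δh = 0.0185 m = 18.5 mm.

≈ 18.5 mm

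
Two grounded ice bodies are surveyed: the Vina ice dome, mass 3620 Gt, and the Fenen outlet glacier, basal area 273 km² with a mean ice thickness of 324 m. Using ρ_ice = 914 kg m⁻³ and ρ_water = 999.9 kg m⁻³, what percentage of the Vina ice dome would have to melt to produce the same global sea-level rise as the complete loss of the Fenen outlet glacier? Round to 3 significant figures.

≈ 2.23 %

Equal sea-level rise means equal mass of meltwater, i.e. equal mass of ice lost.
Ice mass of Fenen: 8.085×10^13 kg; ice mass of Vina: 3.620×10^15 kg.
Fraction required = 8.085×10^13 / 3.620×10^15 = 0.0223 → 2.23 %.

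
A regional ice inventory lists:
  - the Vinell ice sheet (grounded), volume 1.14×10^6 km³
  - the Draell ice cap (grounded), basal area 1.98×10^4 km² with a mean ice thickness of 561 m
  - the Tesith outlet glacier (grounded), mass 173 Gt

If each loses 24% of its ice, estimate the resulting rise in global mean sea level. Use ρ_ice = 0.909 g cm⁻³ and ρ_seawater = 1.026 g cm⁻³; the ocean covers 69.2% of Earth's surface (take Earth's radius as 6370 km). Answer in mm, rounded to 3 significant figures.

≈ 694 mm

Vinell: 0.24 × 1.14×10^6 km³ × (909/1026) = 2.424×10^5 km³ of water.
Draell: ice volume = 1.98×10^4 km² × 561 m = 1.111×10^4 km³; 0.24 × 1.111×10^4 × (909/1026) = 2362 km³ of water.
Tesith: 0.24 × 173 Gt = 4.152×10^13 kg; dividing by ρ_w = 1.026 g cm⁻³ = 1026 kg m⁻³ gives 4.047×10^10 m³ of water.
Total added water ≈ 2.448×10^14 m³ over 3.53×10^14 m² → Δh = 0.694 m = 694 mm.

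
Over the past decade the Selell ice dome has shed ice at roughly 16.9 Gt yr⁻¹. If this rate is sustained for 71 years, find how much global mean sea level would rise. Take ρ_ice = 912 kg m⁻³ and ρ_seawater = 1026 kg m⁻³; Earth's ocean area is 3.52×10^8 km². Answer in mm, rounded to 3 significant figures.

Total mass lost = 16.9 Gt/yr × 71 yr = 1200 Gt = 1.200×10^15 kg.
ρ_w = 1026 kg m⁻³, so water volume = 1.200×10^15 / 1026 = 1.169×10^12 m³.
Δh = 1.169×10^12 / 3.52×10^14 = 3.32×10^-3 m = 3.32 mm.

≈ 3.32 mm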